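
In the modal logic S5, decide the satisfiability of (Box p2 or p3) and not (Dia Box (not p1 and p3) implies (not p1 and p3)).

1. (Box p2 or p3) and not (Dia Box (not p1 and p3) implies (not p1 and p3)), w0
2. Box p2 or p3, w0
3. not (Dia Box (not p1 and p3) implies (not p1 and p3)), w0
4. Dia Box (not p1 and p3), w0
5. not (not p1 and p3), w0
6. Box p2, w0
7. p2, w0
8. not p3, w0
9. Box (not p1 and p3), w1
10. p2, w1
11. not p1 and p3, w0
12. not p1, w0
13. p3, w0
Accessibility: w0Rw0, w0Rw1, w1Rw0, w1Rw1
Branch closes: p3 and not p3 both at w0.
All branches of the tableau close; one closing branch shown above.

Unsatisfiable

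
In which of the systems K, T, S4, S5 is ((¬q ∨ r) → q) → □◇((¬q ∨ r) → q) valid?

S5

S4-tableau for the negation ¬(((¬q ∨ r) → q) → □◇((¬q ∨ r) → q)):
1. ¬(((¬q ∨ r) → q) → □◇((¬q ∨ r) → q)), w0
2. (¬q ∨ r) → q, w0   [¬→-rule on 1]
3. ¬□◇((¬q ∨ r) → q), w0   [¬→-rule on 1]
4. q, w0   [→-rule on 2 (branches; this branch)]
5. ¬◇((¬q ∨ r) → q), w1   [¬□-rule on 3: fresh world w1, w0Rw1]
6. ¬((¬q ∨ r) → q), w1   [¬◇-rule on 5 via w1Rw1]
7. ¬q ∨ r, w1   [¬→-rule on 6]
8. ¬q, w1   [¬→-rule on 6]
9. r, w1   [∨-rule on 7 (branches; this branch)]
Accessibility: w0Rw0, w0Rw1, w1Rw1
Complete open branch: countermodel on an S4-frame, so not valid in S4, nor in K, T (the same frame is also a K-frame and a T-frame).
S5-tableau for the negation ¬(((¬q ∨ r) → q) → □◇((¬q ∨ r) → q)):
1. ¬(((¬q ∨ r) → q) → □◇((¬q ∨ r) → q)), w0
2. (¬q ∨ r) → q, w0   [¬→-rule on 1]
3. ¬□◇((¬q ∨ r) → q), w0   [¬→-rule on 1]
4. ¬(¬q ∨ r), w0   [→-rule on 2 (branches; this branch)]
5. q, w0   [¬∨-rule on 4]
6. ¬r, w0   [¬∨-rule on 4]
7. ¬◇((¬q ∨ r) → q), w1   [¬□-rule on 3: fresh world w1, w0Rw1]
8. ¬((¬q ∨ r) → q), w0   [¬◇-rule on 7 via w1Rw0]
9. ¬q ∨ r, w0   [¬→-rule on 8]
10. ¬q, w0   [¬→-rule on 8]
Accessibility: w0Rw0, w0Rw1, w1Rw0, w1Rw1
Branch closes: q and ¬q both at w0.
Every branch closes (one shown): valid in S5.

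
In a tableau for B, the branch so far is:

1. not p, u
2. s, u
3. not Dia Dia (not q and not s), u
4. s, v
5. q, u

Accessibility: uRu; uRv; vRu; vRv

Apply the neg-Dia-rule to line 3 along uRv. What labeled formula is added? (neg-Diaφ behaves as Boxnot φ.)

neg-Diaφ behaves as Boxnot φ: propagate the negated body to each accessible world.

not Dia (not q and not s), v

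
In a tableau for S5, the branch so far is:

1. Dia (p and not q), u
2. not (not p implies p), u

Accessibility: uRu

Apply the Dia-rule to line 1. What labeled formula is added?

a fresh world v with uRv, and p and not q at v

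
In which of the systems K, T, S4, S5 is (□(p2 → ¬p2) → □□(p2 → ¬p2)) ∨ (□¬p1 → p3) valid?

S4, S5

T-tableau for the negation ¬((□(p2 → ¬p2) → □□(p2 → ¬p2)) ∨ (□¬p1 → p3)):
1. ¬((□(p2 → ¬p2) → □□(p2 → ¬p2)) ∨ (□¬p1 → p3)), u
2. ¬(□(p2 → ¬p2) → □□(p2 → ¬p2)), u
3. ¬(□¬p1 → p3), u
4. □(p2 → ¬p2), u
5. ¬□□(p2 → ¬p2), u
6. □¬p1, u
7. ¬p3, u
8. p2 → ¬p2, u
9. ¬p1, u
10. ¬p2, u
11. ¬□(p2 → ¬p2), v
12. p2 → ¬p2, v
13. ¬p1, v
14. ¬p2, v
15. ¬(p2 → ¬p2), w
16. p2, w
Accessibility: uRu, uRv, vRv, vRw, wRw
Complete open branch: countermodel on a T-frame, so not valid in T, nor in K (the same frame is also a K-frame).
S4-tableau for the negation ¬((□(p2 → ¬p2) → □□(p2 → ¬p2)) ∨ (□¬p1 → p3)):
1. ¬((□(p2 → ¬p2) → □□(p2 → ¬p2)) ∨ (□¬p1 → p3)), u
2. ¬(□(p2 → ¬p2) → □□(p2 → ¬p2)), u
3. ¬(□¬p1 → p3), u
4. □(p2 → ¬p2), u
5. ¬□□(p2 → ¬p2), u
6. □¬p1, u
7. ¬p3, u
8. p2 → ¬p2, u
9. ¬p1, u
10. ¬p2, u
11. ¬□(p2 → ¬p2), v
12. p2 → ¬p2, v
13. ¬p1, v
14. ¬p2, v
15. ¬(p2 → ¬p2), w
16. p2, w
17. p2 → ¬p2, w
18. ¬p1, w
19. ¬p2, w
Accessibility: uRu, uRv, uRw, vRv, vRw, wRw
Branch closes: p2 and ¬p2 both at w.
Every branch closes (one shown): valid in S4, hence also in S5 (every theorem of S4 is a theorem of S5).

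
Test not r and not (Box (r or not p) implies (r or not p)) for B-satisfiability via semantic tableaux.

Unsatisfiable (every branch closes)

1. not r and not (Box (r or not p) implies (r or not p)), u
2. not r, u
3. not (Box (r or not p) implies (r or not p)), u
4. Box (r or not p), u
5. not (r or not p), u
6. p, u
7. r or not p, u
8. not p, u
Accessibility: uRu
Branch closes: p and not p both at u.
All branches of the tableau close; one closing branch shown above.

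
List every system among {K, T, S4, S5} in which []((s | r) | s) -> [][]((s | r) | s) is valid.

T-tableau for the negation ~([]((s | r) | s) -> [][]((s | r) | s)):
1. ~([]((s | r) | s) -> [][]((s | r) | s)), u
2. []((s | r) | s), u   [~->-rule on 1]
3. ~[][]((s | r) | s), u   [~->-rule on 1]
4. (s | r) | s, u   [[]-rule on 2 via uRu]
5. s, u   [|-rule on 4 (branches; this branch)]
6. ~[]((s | r) | s), v   [~[]-rule on 3: fresh world v, uRv]
7. (s | r) | s, v   [[]-rule on 2 via uRv]
8. s, v   [|-rule on 7 (branches; this branch)]
9. ~((s | r) | s), w   [~[]-rule on 6: fresh world w, vRw]
10. ~(s | r), w   [~|-rule on 9]
11. ~s, w   [~|-rule on 9]
12. ~r, w   [~|-rule on 10]
Accessibility: uRu, uRv, vRv, vRw, wRw
Complete open branch: countermodel on a T-frame, so not valid in T, nor in K (the same frame is also a K-frame).
S4-tableau for the negation ~([]((s | r) | s) -> [][]((s | r) | s)):
1. ~([]((s | r) | s) -> [][]((s | r) | s)), u
2. []((s | r) | s), u   [~->-rule on 1]
3. ~[][]((s | r) | s), u   [~->-rule on 1]
4. (s | r) | s, u   [[]-rule on 2 via uRu]
5. s | r, u   [|-rule on 4 (branches; this branch)]
6. r, u   [|-rule on 5 (branches; this branch)]
7. ~[]((s | r) | s), v   [~[]-rule on 3: fresh world v, uRv]
8. (s | r) | s, v   [[]-rule on 2 via uRv]
9. s | r, v   [|-rule on 8 (branches; this branch)]
10. r, v   [|-rule on 9 (branches; this branch)]
11. ~((s | r) | s), w   [~[]-rule on 7: fresh world w, vRw]
12. ~(s | r), w   [~|-rule on 11]
13. ~s, w   [~|-rule on 11]
14. ~r, w   [~|-rule on 12]
15. (s | r) | s, w   [[]-rule on 2 via uRw]
16. s | r, w   [|-rule on 15 (branches; this branch)]
17. r, w   [|-rule on 16 (branches; this branch)]
Accessibility: uRu, uRv, uRw, vRv, vRw, wRw
Branch closes: r and ~r both at w.
Every branch closes (one shown): valid in S4, hence also in S5 (every theorem of S4 is a theorem of S5).

S4, S5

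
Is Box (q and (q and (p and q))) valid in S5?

Tableau for the negation not Box (q and (q and (p and q))):
1. not Box (q and (q and (p and q))), 0
2. not (q and (q and (p and q))), 1
3. not (q and (p and q)), 1
4. not (p and q), 1
5. not q, 1
Accessibility: 0R0, 0R1, 1R0, 1R1
The negation has an open branch (countermodel exists).

No, not valid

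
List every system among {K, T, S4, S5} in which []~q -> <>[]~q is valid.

T-tableau for the negation ~([]~q -> <>[]~q):
1. ~([]~q -> <>[]~q), w0
2. []~q, w0
3. ~<>[]~q, w0
4. ~q, w0
5. ~[]~q, w0
6. q, w1
7. ~q, w1
Accessibility: w0Rw0, w0Rw1, w1Rw1
Branch closes: q and ~q both at w1.
Every branch closes (one shown): valid in T, hence also in S4, S5 (every theorem of T is a theorem of S4 and S5).
K-tableau for the negation ~([]~q -> <>[]~q):
1. ~([]~q -> <>[]~q), w0
2. []~q, w0
3. ~<>[]~q, w0
Complete open branch: countermodel on a K-frame, so not valid in K.

T, S4, S5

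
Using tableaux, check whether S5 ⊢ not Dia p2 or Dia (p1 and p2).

Not valid

Tableau for the negation not (not Dia p2 or Dia (p1 and p2)):
1. not (not Dia p2 or Dia (p1 and p2)), u
2. Dia p2, u
3. not Dia (p1 and p2), u
4. not (p1 and p2), u
5. not p2, u
6. p2, v
7. not (p1 and p2), v
8. not p1, v
Accessibility: uRu, uRv, vRu, vRv
The negation has an open branch (countermodel exists).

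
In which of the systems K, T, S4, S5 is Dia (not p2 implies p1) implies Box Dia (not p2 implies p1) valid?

S5

S4-tableau for the negation not (Dia (not p2 implies p1) implies Box Dia (not p2 implies p1)):
1. not (Dia (not p2 implies p1) implies Box Dia (not p2 implies p1)), u
2. Dia (not p2 implies p1), u
3. not Box Dia (not p2 implies p1), u
4. not p2 implies p1, v
5. p1, v
6. not Dia (not p2 implies p1), w
7. not (not p2 implies p1), w
8. not p2, w
9. not p1, w
Accessibility: uRu, uRv, uRw, vRv, wRw
Complete open branch: countermodel on an S4-frame, so not valid in S4, nor in K, T (the same frame is also a K-frame and a T-frame).
S5-tableau for the negation not (Dia (not p2 implies p1) implies Box Dia (not p2 implies p1)):
1. not (Dia (not p2 implies p1) implies Box Dia (not p2 implies p1)), u
2. Dia (not p2 implies p1), u
3. not Box Dia (not p2 implies p1), u
4. not p2 implies p1, v
5. p1, v
6. not Dia (not p2 implies p1), w
7. not (not p2 implies p1), u
8. not p2, u
9. not p1, u
10. not (not p2 implies p1), v
11. not p2, v
12. not p1, v
Accessibility: uRu, uRv, uRw, vRu, vRv, vRw, wRu, wRv, wRw
Branch closes: p1 and not p1 both at v.
Every branch closes (one shown): valid in S5.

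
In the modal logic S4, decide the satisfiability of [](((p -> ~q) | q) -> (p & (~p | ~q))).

Yes, satisfiable

1. [](((p -> ~q) | q) -> (p & (~p | ~q))), w0
2. ((p -> ~q) | q) -> (p & (~p | ~q)), w0
3. p & (~p | ~q), w0
4. p, w0
5. ~p | ~q, w0
6. ~q, w0
Accessibility: w0Rw0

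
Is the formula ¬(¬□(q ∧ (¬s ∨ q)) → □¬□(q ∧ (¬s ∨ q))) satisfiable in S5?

1. ¬(¬□(q ∧ (¬s ∨ q)) → □¬□(q ∧ (¬s ∨ q))), 0
2. ¬□(q ∧ (¬s ∨ q)), 0   [¬→-rule on 1]
3. ¬□¬□(q ∧ (¬s ∨ q)), 0   [¬→-rule on 1]
4. ¬(q ∧ (¬s ∨ q)), 1   [¬□-rule on 2: fresh world 1, 0R1]
5. ¬(¬s ∨ q), 1   [¬∧-rule on 4 (branches; this branch)]
6. s, 1   [¬∨-rule on 5]
7. ¬q, 1   [¬∨-rule on 5]
8. □(q ∧ (¬s ∨ q)), 2   [¬□-rule on 3: fresh world 2, 0R2]
9. q ∧ (¬s ∨ q), 0   [□-rule on 8 via 2R0]
10. q, 0   [∧-rule on 9]
11. ¬s ∨ q, 0   [∧-rule on 9]
12. q ∧ (¬s ∨ q), 1   [□-rule on 8 via 2R1]
13. q, 1   [∧-rule on 12]
14. ¬s ∨ q, 1   [∧-rule on 12]
Accessibility: 0R0, 0R1, 0R2, 1R0, 1R1, 1R2, 2R0, 2R1, 2R2
Branch closes: q and ¬q both at 1.
Every branch closes; the branch above is one of them.

Unsatisfiable (every branch closes)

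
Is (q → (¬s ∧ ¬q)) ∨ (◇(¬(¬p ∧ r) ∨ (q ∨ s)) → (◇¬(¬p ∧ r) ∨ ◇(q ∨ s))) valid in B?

Valid

Tableau for the negation ¬((q → (¬s ∧ ¬q)) ∨ (◇(¬(¬p ∧ r) ∨ (q ∨ s)) → (◇¬(¬p ∧ r) ∨ ◇(q ∨ s)))):
1. ¬((q → (¬s ∧ ¬q)) ∨ (◇(¬(¬p ∧ r) ∨ (q ∨ s)) → (◇¬(¬p ∧ r) ∨ ◇(q ∨ s)))), 0
2. ¬(q → (¬s ∧ ¬q)), 0   [¬∨-rule on 1]
3. ¬(◇(¬(¬p ∧ r) ∨ (q ∨ s)) → (◇¬(¬p ∧ r) ∨ ◇(q ∨ s))), 0   [¬∨-rule on 1]
4. q, 0   [¬→-rule on 2]
5. ¬(¬s ∧ ¬q), 0   [¬→-rule on 2]
6. ◇(¬(¬p ∧ r) ∨ (q ∨ s)), 0   [¬→-rule on 3]
7. ¬(◇¬(¬p ∧ r) ∨ ◇(q ∨ s)), 0   [¬→-rule on 3]
8. ¬◇¬(¬p ∧ r), 0   [¬∨-rule on 7]
9. ¬◇(q ∨ s), 0   [¬∨-rule on 7]
10. ¬p ∧ r, 0   [¬◇-rule on 8 via 0R0]
11. ¬p, 0   [∧-rule on 10]
12. r, 0   [∧-rule on 10]
13. ¬(q ∨ s), 0   [¬◇-rule on 9 via 0R0]
14. ¬q, 0   [¬∨-rule on 13]
15. ¬s, 0   [¬∨-rule on 13]
Accessibility: 0R0
Branch closes: q and ¬q both at 0.
All branches of the negation close; one closing branch shown above.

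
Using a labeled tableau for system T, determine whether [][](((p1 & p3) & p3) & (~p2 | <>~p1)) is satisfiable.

Yes, satisfiable

1. [][](((p1 & p3) & p3) & (~p2 | <>~p1)), 0
2. [](((p1 & p3) & p3) & (~p2 | <>~p1)), 0
3. ((p1 & p3) & p3) & (~p2 | <>~p1), 0
4. (p1 & p3) & p3, 0
5. ~p2 | <>~p1, 0
6. p1 & p3, 0
7. p3, 0
8. p1, 0
9. ~p2, 0
Accessibility: 0R0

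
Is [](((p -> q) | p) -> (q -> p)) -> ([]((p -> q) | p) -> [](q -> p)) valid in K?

Tableau for the negation ~([](((p -> q) | p) -> (q -> p)) -> ([]((p -> q) | p) -> [](q -> p))):
1. ~([](((p -> q) | p) -> (q -> p)) -> ([]((p -> q) | p) -> [](q -> p))), u
2. [](((p -> q) | p) -> (q -> p)), u
3. ~([]((p -> q) | p) -> [](q -> p)), u
4. []((p -> q) | p), u
5. ~[](q -> p), u
6. ~(q -> p), v
7. q, v
8. ~p, v
9. ((p -> q) | p) -> (q -> p), v
10. (p -> q) | p, v
11. q -> p, v
12. p -> q, v
13. p, v
Accessibility: uRv
Branch closes: p and ~p both at v.
Every branch of the negation's tableau closes; the branch above is one of them.

Valid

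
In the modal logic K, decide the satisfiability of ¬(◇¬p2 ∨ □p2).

1. ¬(◇¬p2 ∨ □p2), 0
2. ¬◇¬p2, 0   [¬∨-rule on 1]
3. ¬□p2, 0   [¬∨-rule on 1]
4. ¬p2, 1   [¬□-rule on 3: fresh world 1, 0R1]
5. p2, 1   [¬◇-rule on 2 via 0R1]
Accessibility: 0R1
Branch closes: p2 and ¬p2 both at 1.
(One branch shown.) All branches close.

Unsatisfiable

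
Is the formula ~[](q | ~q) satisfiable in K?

No, unsatisfiable

1. ~[](q | ~q), w0
2. ~(q | ~q), w1
3. ~q, w1
4. q, w1
Accessibility: w0Rw1
Branch closes: q and ~q both at w1.
All branches of the tableau close; one closing branch shown above.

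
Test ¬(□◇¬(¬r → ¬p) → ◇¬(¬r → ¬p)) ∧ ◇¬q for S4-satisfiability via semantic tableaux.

Unsatisfiable

1. ¬(□◇¬(¬r → ¬p) → ◇¬(¬r → ¬p)) ∧ ◇¬q, u
2. ¬(□◇¬(¬r → ¬p) → ◇¬(¬r → ¬p)), u
3. ◇¬q, u
4. □◇¬(¬r → ¬p), u
5. ¬◇¬(¬r → ¬p), u
6. ◇¬(¬r → ¬p), u
7. ¬r → ¬p, u
8. ¬p, u
9. ¬q, v
10. ◇¬(¬r → ¬p), v
11. ¬r → ¬p, v
12. ¬p, v
13. ¬(¬r → ¬p), w
14. ¬r, w
15. p, w
16. ◇¬(¬r → ¬p), w
17. ¬r → ¬p, w
18. ¬p, w
Accessibility: uRu, uRv, uRw, vRv, wRw
Branch closes: p and ¬p both at w.
Every branch closes; the branch above is one of them.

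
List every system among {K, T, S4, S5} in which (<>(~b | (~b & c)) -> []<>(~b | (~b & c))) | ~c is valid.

S5

S4-tableau for the negation ~((<>(~b | (~b & c)) -> []<>(~b | (~b & c))) | ~c):
1. ~((<>(~b | (~b & c)) -> []<>(~b | (~b & c))) | ~c), w0
2. ~(<>(~b | (~b & c)) -> []<>(~b | (~b & c))), w0
3. c, w0
4. <>(~b | (~b & c)), w0
5. ~[]<>(~b | (~b & c)), w0
6. ~b | (~b & c), w1
7. ~b & c, w1
8. ~b, w1
9. c, w1
10. ~<>(~b | (~b & c)), w2
11. ~(~b | (~b & c)), w2
12. b, w2
13. ~(~b & c), w2
14. ~c, w2
Accessibility: w0Rw0, w0Rw1, w0Rw2, w1Rw1, w2Rw2
Complete open branch: countermodel on an S4-frame, so not valid in S4, nor in K, T (the same frame is also a K-frame and a T-frame).
S5-tableau for the negation ~((<>(~b | (~b & c)) -> []<>(~b | (~b & c))) | ~c):
1. ~((<>(~b | (~b & c)) -> []<>(~b | (~b & c))) | ~c), w0
2. ~(<>(~b | (~b & c)) -> []<>(~b | (~b & c))), w0
3. c, w0
4. <>(~b | (~b & c)), w0
5. ~[]<>(~b | (~b & c)), w0
6. ~b | (~b & c), w1
7. ~b & c, w1
8. ~b, w1
9. c, w1
10. ~<>(~b | (~b & c)), w2
11. ~(~b | (~b & c)), w0
12. b, w0
13. ~(~b & c), w0
14. ~(~b | (~b & c)), w1
15. b, w1
16. ~(~b & c), w1
Accessibility: w0Rw0, w0Rw1, w0Rw2, w1Rw0, w1Rw1, w1Rw2, w2Rw0, w2Rw1, w2Rw2
Branch closes: b and ~b both at w1.
Every branch closes (one shown): valid in S5.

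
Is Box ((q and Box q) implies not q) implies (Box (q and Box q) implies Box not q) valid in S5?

Yes, valid

Tableau for the negation not (Box ((q and Box q) implies not q) implies (Box (q and Box q) implies Box not q)):
1. not (Box ((q and Box q) implies not q) implies (Box (q and Box q) implies Box not q)), w0
2. Box ((q and Box q) implies not q), w0
3. not (Box (q and Box q) implies Box not q), w0
4. Box (q and Box q), w0
5. not Box not q, w0
6. (q and Box q) implies not q, w0
7. q and Box q, w0
8. q, w0
9. Box q, w0
10. not (q and Box q), w0
11. not Box q, w0
12. q, w1
13. (q and Box q) implies not q, w1
14. q and Box q, w1
15. Box q, w1
16. not (q and Box q), w1
17. not Box q, w1
18. not q, w2
19. (q and Box q) implies not q, w2
20. q and Box q, w2
21. q, w2
22. Box q, w2
Accessibility: w0Rw0, w0Rw1, w0Rw2, w1Rw0, w1Rw1, w1Rw2, w2Rw0, w2Rw1, w2Rw2
Branch closes: q and not q both at w2.
Every branch of the negation's tableau closes; the branch above is one of them.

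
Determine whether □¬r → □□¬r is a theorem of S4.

Tableau for the negation ¬(□¬r → □□¬r):
1. ¬(□¬r → □□¬r), w0
2. □¬r, w0
3. ¬□□¬r, w0
4. ¬r, w0
5. ¬□¬r, w1
6. ¬r, w1
7. r, w2
8. ¬r, w2
Accessibility: w0Rw0, w0Rw1, w0Rw2, w1Rw1, w1Rw2, w2Rw2
Branch closes: r and ¬r both at w2.
All branches of the negation close; one closing branch shown above.

Valid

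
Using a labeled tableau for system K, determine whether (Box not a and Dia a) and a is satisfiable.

1. (Box not a and Dia a) and a, w0
2. Box not a and Dia a, w0   [and-rule on 1]
3. a, w0   [and-rule on 1]
4. Box not a, w0   [and-rule on 2]
5. Dia a, w0   [and-rule on 2]
6. a, w1   [Dia-rule on 5: fresh world w1, w0Rw1]
7. not a, w1   [Box-rule on 4 via w0Rw1]
Accessibility: w0Rw1
Branch closes: a and not a both at w1.
Every branch closes; the branch above is one of them.

Unsatisfiable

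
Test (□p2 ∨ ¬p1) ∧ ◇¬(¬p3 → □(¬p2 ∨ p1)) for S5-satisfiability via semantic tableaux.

Yes, satisfiable

1. (□p2 ∨ ¬p1) ∧ ◇¬(¬p3 → □(¬p2 ∨ p1)), w0
2. □p2 ∨ ¬p1, w0   [∧-rule on 1]
3. ◇¬(¬p3 → □(¬p2 ∨ p1)), w0   [∧-rule on 1]
4. ¬p1, w0   [∨-rule on 2 (branches; this branch)]
5. ¬(¬p3 → □(¬p2 ∨ p1)), w1   [◇-rule on 3: fresh world w1, w0Rw1]
6. ¬p3, w1   [¬→-rule on 5]
7. ¬□(¬p2 ∨ p1), w1   [¬→-rule on 5]
8. ¬(¬p2 ∨ p1), w2   [¬□-rule on 7: fresh world w2, w1Rw2]
9. p2, w2   [¬∨-rule on 8]
10. ¬p1, w2   [¬∨-rule on 8]
Accessibility: w0Rw0, w0Rw1, w0Rw2, w1Rw0, w1Rw1, w1Rw2, w2Rw0, w2Rw1, w2Rw2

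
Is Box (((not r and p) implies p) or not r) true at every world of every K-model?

Tableau for the negation not Box (((not r and p) implies p) or not r):
1. not Box (((not r and p) implies p) or not r), w0
2. not (((not r and p) implies p) or not r), w1   [neg-Box-rule on 1: fresh world w1, w0Rw1]
3. not ((not r and p) implies p), w1   [neg-or-rule on 2]
4. r, w1   [neg-or-rule on 2]
5. not r and p, w1   [neg-implies-rule on 3]
6. not p, w1   [neg-implies-rule on 3]
7. not r, w1   [and-rule on 5]
8. p, w1   [and-rule on 5]
Accessibility: w0Rw1
Branch closes: r and not r both at w1.
Every branch of the negation's tableau closes; the branch above is one of them.

Valid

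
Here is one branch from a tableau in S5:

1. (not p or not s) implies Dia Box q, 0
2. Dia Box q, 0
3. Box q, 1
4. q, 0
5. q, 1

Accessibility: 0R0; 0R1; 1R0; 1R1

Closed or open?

Not closed

There is no literal clash: for every atom and world, at most one sign appears.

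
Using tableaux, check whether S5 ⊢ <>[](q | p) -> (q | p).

Valid

Tableau for the negation ~(<>[](q | p) -> (q | p)):
1. ~(<>[](q | p) -> (q | p)), u
2. <>[](q | p), u
3. ~(q | p), u
4. ~q, u
5. ~p, u
6. [](q | p), v
7. q | p, u
8. q | p, v
9. p, u
Accessibility: uRu, uRv, vRu, vRv
Branch closes: p and ~p both at u.
All branches of the negation close; one closing branch shown above.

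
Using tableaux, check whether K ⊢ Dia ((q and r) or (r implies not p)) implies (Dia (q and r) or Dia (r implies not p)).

Valid

Tableau for the negation not (Dia ((q and r) or (r implies not p)) implies (Dia (q and r) or Dia (r implies not p))):
1. not (Dia ((q and r) or (r implies not p)) implies (Dia (q and r) or Dia (r implies not p))), 0
2. Dia ((q and r) or (r implies not p)), 0
3. not (Dia (q and r) or Dia (r implies not p)), 0
4. not Dia (q and r), 0
5. not Dia (r implies not p), 0
6. (q and r) or (r implies not p), 1
7. not (q and r), 1
8. not (r implies not p), 1
9. r, 1
10. p, 1
11. r implies not p, 1
12. not q, 1
13. not p, 1
Accessibility: 0R1
Branch closes: p and not p both at 1.
All branches of the negation close; one closing branch shown above.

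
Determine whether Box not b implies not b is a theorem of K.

Tableau for the negation not (Box not b implies not b):
1. not (Box not b implies not b), u
2. Box not b, u
3. b, u
The negation has an open branch (countermodel exists).

Not valid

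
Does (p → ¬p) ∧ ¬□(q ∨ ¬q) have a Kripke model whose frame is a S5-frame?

1. (p → ¬p) ∧ ¬□(q ∨ ¬q), 0
2. p → ¬p, 0
3. ¬□(q ∨ ¬q), 0
4. ¬p, 0
5. ¬(q ∨ ¬q), 1
6. ¬q, 1
7. q, 1
Accessibility: 0R0, 0R1, 1R0, 1R1
Branch closes: q and ¬q both at 1.
Every branch closes; the branch above is one of them.

Unsatisfiable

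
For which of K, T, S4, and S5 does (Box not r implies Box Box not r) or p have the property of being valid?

T-tableau for the negation not ((Box not r implies Box Box not r) or p):
1. not ((Box not r implies Box Box not r) or p), 0
2. not (Box not r implies Box Box not r), 0
3. not p, 0
4. Box not r, 0
5. not Box Box not r, 0
6. not r, 0
7. not Box not r, 1
8. not r, 1
9. r, 2
Accessibility: 0R0, 0R1, 1R1, 1R2, 2R2
Complete open branch: countermodel on a T-frame, so not valid in T, nor in K (the same frame is also a K-frame).
S4-tableau for the negation not ((Box not r implies Box Box not r) or p):
1. not ((Box not r implies Box Box not r) or p), 0
2. not (Box not r implies Box Box not r), 0
3. not p, 0
4. Box not r, 0
5. not Box Box not r, 0
6. not r, 0
7. not Box not r, 1
8. not r, 1
9. r, 2
10. not r, 2
Accessibility: 0R0, 0R1, 0R2, 1R1, 1R2, 2R2
Branch closes: r and not r both at 2.
Every branch closes (one shown): valid in S4, hence also in S5 (every theorem of S4 is a theorem of S5).

S4, S5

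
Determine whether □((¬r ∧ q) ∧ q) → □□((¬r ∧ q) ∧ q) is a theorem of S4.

Valid in S4

Tableau for the negation ¬(□((¬r ∧ q) ∧ q) → □□((¬r ∧ q) ∧ q)):
1. ¬(□((¬r ∧ q) ∧ q) → □□((¬r ∧ q) ∧ q)), w0
2. □((¬r ∧ q) ∧ q), w0
3. ¬□□((¬r ∧ q) ∧ q), w0
4. (¬r ∧ q) ∧ q, w0
5. ¬r ∧ q, w0
6. q, w0
7. ¬r, w0
8. ¬□((¬r ∧ q) ∧ q), w1
9. (¬r ∧ q) ∧ q, w1
10. ¬r ∧ q, w1
11. q, w1
12. ¬r, w1
13. ¬((¬r ∧ q) ∧ q), w2
14. (¬r ∧ q) ∧ q, w2
15. ¬r ∧ q, w2
16. q, w2
17. ¬r, w2
18. ¬(¬r ∧ q), w2
19. ¬q, w2
Accessibility: w0Rw0, w0Rw1, w0Rw2, w1Rw1, w1Rw2, w2Rw2
Branch closes: q and ¬q both at w2.
All branches of the negation close; one closing branch shown above.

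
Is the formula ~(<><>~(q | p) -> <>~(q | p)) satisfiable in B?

1. ~(<><>~(q | p) -> <>~(q | p)), w0
2. <><>~(q | p), w0   [~->-rule on 1]
3. ~<>~(q | p), w0   [~->-rule on 1]
4. q | p, w0   [~<>-rule on 3 via w0Rw0]
5. p, w0   [|-rule on 4 (branches; this branch)]
6. <>~(q | p), w1   [<>-rule on 2: fresh world w1, w0Rw1]
7. q | p, w1   [~<>-rule on 3 via w0Rw1]
8. p, w1   [|-rule on 7 (branches; this branch)]
9. ~(q | p), w2   [<>-rule on 6: fresh world w2, w1Rw2]
10. ~q, w2   [~|-rule on 9]
11. ~p, w2   [~|-rule on 9]
Accessibility: w0Rw0, w0Rw1, w1Rw0, w1Rw1, w1Rw2, w2Rw1, w2Rw2

Satisfiable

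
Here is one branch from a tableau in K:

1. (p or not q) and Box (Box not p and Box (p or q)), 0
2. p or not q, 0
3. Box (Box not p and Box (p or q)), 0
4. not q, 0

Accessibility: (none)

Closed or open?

No, open

No atom appears with both signs at the same world.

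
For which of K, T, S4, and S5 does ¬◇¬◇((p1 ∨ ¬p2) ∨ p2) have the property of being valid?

T, S4, S5

T-tableau for the negation ◇¬◇((p1 ∨ ¬p2) ∨ p2):
1. ◇¬◇((p1 ∨ ¬p2) ∨ p2), u
2. ¬◇((p1 ∨ ¬p2) ∨ p2), v
3. ¬((p1 ∨ ¬p2) ∨ p2), v
4. ¬(p1 ∨ ¬p2), v
5. ¬p2, v
6. ¬p1, v
7. p2, v
Accessibility: uRu, uRv, vRv
Branch closes: p2 and ¬p2 both at v.
Every branch closes (one shown): valid in T, hence also in S4, S5 (every theorem of T is a theorem of S4 and S5).
K-tableau for the negation ◇¬◇((p1 ∨ ¬p2) ∨ p2):
1. ◇¬◇((p1 ∨ ¬p2) ∨ p2), u
2. ¬◇((p1 ∨ ¬p2) ∨ p2), v
Accessibility: uRv
Complete open branch: countermodel on a K-frame, so not valid in K.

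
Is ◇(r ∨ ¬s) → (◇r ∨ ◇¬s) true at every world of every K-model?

Valid in K

Tableau for the negation ¬(◇(r ∨ ¬s) → (◇r ∨ ◇¬s)):
1. ¬(◇(r ∨ ¬s) → (◇r ∨ ◇¬s)), w0
2. ◇(r ∨ ¬s), w0
3. ¬(◇r ∨ ◇¬s), w0
4. ¬◇r, w0
5. ¬◇¬s, w0
6. r ∨ ¬s, w1
7. ¬r, w1
8. s, w1
9. ¬s, w1
Accessibility: w0Rw1
Branch closes: s and ¬s both at w1.
Every branch of the negation's tableau closes; the branch above is one of them.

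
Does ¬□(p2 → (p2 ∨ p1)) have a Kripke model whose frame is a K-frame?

No, unsatisfiable

1. ¬□(p2 → (p2 ∨ p1)), w0
2. ¬(p2 → (p2 ∨ p1)), w1   [¬□-rule on 1: fresh world w1, w0Rw1]
3. p2, w1   [¬→-rule on 2]
4. ¬(p2 ∨ p1), w1   [¬→-rule on 2]
5. ¬p2, w1   [¬∨-rule on 4]
6. ¬p1, w1   [¬∨-rule on 4]
Accessibility: w0Rw1
Branch closes: p2 and ¬p2 both at w1.
(One branch shown.) All branches close.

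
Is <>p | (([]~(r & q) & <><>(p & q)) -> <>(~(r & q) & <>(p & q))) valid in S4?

Valid

Tableau for the negation ~(<>p | (([]~(r & q) & <><>(p & q)) -> <>(~(r & q) & <>(p & q)))):
1. ~(<>p | (([]~(r & q) & <><>(p & q)) -> <>(~(r & q) & <>(p & q)))), u
2. ~<>p, u
3. ~(([]~(r & q) & <><>(p & q)) -> <>(~(r & q) & <>(p & q))), u
4. []~(r & q) & <><>(p & q), u
5. ~<>(~(r & q) & <>(p & q)), u
6. []~(r & q), u
7. <><>(p & q), u
8. ~p, u
9. ~(~(r & q) & <>(p & q)), u
10. ~(r & q), u
11. ~<>(p & q), u
12. ~(p & q), u
13. ~q, u
14. <>(p & q), v
15. ~p, v
16. ~(~(r & q) & <>(p & q)), v
17. ~(r & q), v
18. ~(p & q), v
19. ~<>(p & q), v
20. ~q, v
21. p & q, w
22. p, w
23. q, w
24. ~p, w
Accessibility: uRu, uRv, uRw, vRv, vRw, wRw
Branch closes: p and ~p both at w.
Every branch of the negation's tableau closes; the branch above is one of them.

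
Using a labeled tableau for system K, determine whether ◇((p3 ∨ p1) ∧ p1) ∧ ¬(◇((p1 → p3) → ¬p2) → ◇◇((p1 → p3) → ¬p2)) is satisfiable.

1. ◇((p3 ∨ p1) ∧ p1) ∧ ¬(◇((p1 → p3) → ¬p2) → ◇◇((p1 → p3) → ¬p2)), u
2. ◇((p3 ∨ p1) ∧ p1), u
3. ¬(◇((p1 → p3) → ¬p2) → ◇◇((p1 → p3) → ¬p2)), u
4. ◇((p1 → p3) → ¬p2), u
5. ¬◇◇((p1 → p3) → ¬p2), u
6. (p3 ∨ p1) ∧ p1, v
7. p3 ∨ p1, v
8. p1, v
9. ¬◇((p1 → p3) → ¬p2), v
10. (p1 → p3) → ¬p2, w
11. ¬◇((p1 → p3) → ¬p2), w
12. ¬p2, w
Accessibility: uRv, uRw

Yes, satisfiable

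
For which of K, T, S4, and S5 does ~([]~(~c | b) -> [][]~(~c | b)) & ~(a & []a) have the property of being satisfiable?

K, T

T-tableau for the formula:
1. ~([]~(~c | b) -> [][]~(~c | b)) & ~(a & []a), 0
2. ~([]~(~c | b) -> [][]~(~c | b)), 0   [&-rule on 1]
3. ~(a & []a), 0   [&-rule on 1]
4. []~(~c | b), 0   [~->-rule on 2]
5. ~[][]~(~c | b), 0   [~->-rule on 2]
6. ~(~c | b), 0   [[]-rule on 4 via 0R0]
7. c, 0   [~|-rule on 6]
8. ~b, 0   [~|-rule on 6]
9. ~[]a, 0   [~&-rule on 3 (branches; this branch)]
10. ~[]~(~c | b), 1   [~[]-rule on 5: fresh world 1, 0R1]
11. ~(~c | b), 1   [[]-rule on 4 via 0R1]
12. c, 1   [~|-rule on 11]
13. ~b, 1   [~|-rule on 11]
14. ~a, 2   [~[]-rule on 9: fresh world 2, 0R2]
15. ~(~c | b), 2   [[]-rule on 4 via 0R2]
16. c, 2   [~|-rule on 15]
17. ~b, 2   [~|-rule on 15]
18. ~c | b, 3   [~[]-rule on 10: fresh world 3, 1R3]
19. b, 3   [|-rule on 18 (branches; this branch)]
Accessibility: 0R0, 0R1, 0R2, 1R1, 1R3, 2R2, 3R3
Complete open branch: satisfiable in T, hence also in K (this T-model is also a K-model).
S4-tableau for the formula:
1. ~([]~(~c | b) -> [][]~(~c | b)) & ~(a & []a), 0
2. ~([]~(~c | b) -> [][]~(~c | b)), 0   [&-rule on 1]
3. ~(a & []a), 0   [&-rule on 1]
4. []~(~c | b), 0   [~->-rule on 2]
5. ~[][]~(~c | b), 0   [~->-rule on 2]
6. ~(~c | b), 0   [[]-rule on 4 via 0R0]
7. c, 0   [~|-rule on 6]
8. ~b, 0   [~|-rule on 6]
9. ~[]a, 0   [~&-rule on 3 (branches; this branch)]
10. ~[]~(~c | b), 1   [~[]-rule on 5: fresh world 1, 0R1]
11. ~(~c | b), 1   [[]-rule on 4 via 0R1]
12. c, 1   [~|-rule on 11]
13. ~b, 1   [~|-rule on 11]
14. ~a, 2   [~[]-rule on 9: fresh world 2, 0R2]
15. ~(~c | b), 2   [[]-rule on 4 via 0R2]
16. c, 2   [~|-rule on 15]
17. ~b, 2   [~|-rule on 15]
18. ~c | b, 3   [~[]-rule on 10: fresh world 3, 1R3]
19. ~(~c | b), 3   [[]-rule on 4 via 0R3]
20. c, 3   [~|-rule on 19]
21. ~b, 3   [~|-rule on 19]
22. b, 3   [|-rule on 18 (branches; this branch)]
Accessibility: 0R0, 0R1, 0R2, 0R3, 1R1, 1R3, 2R2, 3R3
Branch closes: b and ~b both at 3.
Every branch closes (one shown): unsatisfiable in S4, hence also in S5 (every S5-frame is an S4-frame).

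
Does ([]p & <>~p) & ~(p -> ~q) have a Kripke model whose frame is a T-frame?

Unsatisfiable (every branch closes)

1. ([]p & <>~p) & ~(p -> ~q), w0
2. []p & <>~p, w0
3. ~(p -> ~q), w0
4. []p, w0
5. <>~p, w0
6. p, w0
7. q, w0
8. ~p, w1
9. p, w1
Accessibility: w0Rw0, w0Rw1, w1Rw1
Branch closes: p and ~p both at w1.
All branches of the tableau close; one closing branch shown above.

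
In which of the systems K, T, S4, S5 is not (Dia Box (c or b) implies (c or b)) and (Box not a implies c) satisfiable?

K, T, S4

S4-tableau for the formula:
1. not (Dia Box (c or b) implies (c or b)) and (Box not a implies c), w0
2. not (Dia Box (c or b) implies (c or b)), w0
3. Box not a implies c, w0
4. Dia Box (c or b), w0
5. not (c or b), w0
6. not c, w0
7. not b, w0
8. not Box not a, w0
9. Box (c or b), w1
10. c or b, w1
11. b, w1
12. a, w2
Accessibility: w0Rw0, w0Rw1, w0Rw2, w1Rw1, w2Rw2
Complete open branch: satisfiable in S4, hence also in K, T (this S4-model is also a K-model and a T-model).
S5-tableau for the formula:
1. not (Dia Box (c or b) implies (c or b)) and (Box not a implies c), w0
2. not (Dia Box (c or b) implies (c or b)), w0
3. Box not a implies c, w0
4. Dia Box (c or b), w0
5. not (c or b), w0
6. not c, w0
7. not b, w0
8. not Box not a, w0
9. Box (c or b), w1
10. c or b, w0
11. c or b, w1
12. b, w0
Accessibility: w0Rw0, w0Rw1, w1Rw0, w1Rw1
Branch closes: b and not b both at w0.
Every branch closes (one shown): unsatisfiable in S5.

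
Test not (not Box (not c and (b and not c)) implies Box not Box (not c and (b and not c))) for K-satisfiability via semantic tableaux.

1. not (not Box (not c and (b and not c)) implies Box not Box (not c and (b and not c))), 0
2. not Box (not c and (b and not c)), 0
3. not Box not Box (not c and (b and not c)), 0
4. not (not c and (b and not c)), 1
5. not (b and not c), 1
6. c, 1
7. Box (not c and (b and not c)), 2
Accessibility: 0R1, 0R2

Satisfiable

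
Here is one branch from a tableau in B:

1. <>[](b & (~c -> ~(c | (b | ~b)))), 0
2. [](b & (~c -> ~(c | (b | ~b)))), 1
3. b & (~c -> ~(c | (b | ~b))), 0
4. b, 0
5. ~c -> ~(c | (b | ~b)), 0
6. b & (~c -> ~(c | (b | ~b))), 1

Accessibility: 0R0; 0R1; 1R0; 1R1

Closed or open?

No world carries both an atom and its negation.

Not closed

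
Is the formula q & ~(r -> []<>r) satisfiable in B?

Unsatisfiable (every branch closes)

1. q & ~(r -> []<>r), u
2. q, u
3. ~(r -> []<>r), u
4. r, u
5. ~[]<>r, u
6. ~<>r, v
7. ~r, u
Accessibility: uRu, uRv, vRu, vRv
Branch closes: r and ~r both at u.
(One branch shown.) All branches close.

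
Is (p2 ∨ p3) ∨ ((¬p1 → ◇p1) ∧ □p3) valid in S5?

Tableau for the negation ¬((p2 ∨ p3) ∨ ((¬p1 → ◇p1) ∧ □p3)):
1. ¬((p2 ∨ p3) ∨ ((¬p1 → ◇p1) ∧ □p3)), 0
2. ¬(p2 ∨ p3), 0
3. ¬((¬p1 → ◇p1) ∧ □p3), 0
4. ¬p2, 0
5. ¬p3, 0
6. ¬□p3, 0
7. ¬p3, 1
Accessibility: 0R0, 0R1, 1R0, 1R1
The negation has an open branch (countermodel exists).

No, not valid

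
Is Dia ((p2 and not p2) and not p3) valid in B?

Invalid (countermodel exists)

Tableau for the negation not Dia ((p2 and not p2) and not p3):
1. not Dia ((p2 and not p2) and not p3), 0
2. not ((p2 and not p2) and not p3), 0
3. p3, 0
Accessibility: 0R0
The negation has an open branch (countermodel exists).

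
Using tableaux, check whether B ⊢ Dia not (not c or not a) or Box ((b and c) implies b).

Valid in B

Tableau for the negation not (Dia not (not c or not a) or Box ((b and c) implies b)):
1. not (Dia not (not c or not a) or Box ((b and c) implies b)), u
2. not Dia not (not c or not a), u
3. not Box ((b and c) implies b), u
4. not c or not a, u
5. not a, u
6. not ((b and c) implies b), v
7. b and c, v
8. not b, v
9. b, v
10. c, v
Accessibility: uRu, uRv, vRu, vRv
Branch closes: b and not b both at v.
Every branch of the negation's tableau closes; the branch above is one of them.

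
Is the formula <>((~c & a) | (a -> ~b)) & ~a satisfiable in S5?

Yes, satisfiable

1. <>((~c & a) | (a -> ~b)) & ~a, w0
2. <>((~c & a) | (a -> ~b)), w0
3. ~a, w0
4. (~c & a) | (a -> ~b), w1
5. a -> ~b, w1
6. ~b, w1
Accessibility: w0Rw0, w0Rw1, w1Rw0, w1Rw1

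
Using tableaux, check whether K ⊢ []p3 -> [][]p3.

Tableau for the negation ~([]p3 -> [][]p3):
1. ~([]p3 -> [][]p3), u
2. []p3, u
3. ~[][]p3, u
4. ~[]p3, v
5. p3, v
6. ~p3, w
Accessibility: uRv, vRw
The negation has an open branch (countermodel exists).

Not valid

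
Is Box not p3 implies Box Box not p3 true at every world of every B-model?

Tableau for the negation not (Box not p3 implies Box Box not p3):
1. not (Box not p3 implies Box Box not p3), u
2. Box not p3, u   [neg-implies-rule on 1]
3. not Box Box not p3, u   [neg-implies-rule on 1]
4. not p3, u   [Box-rule on 2 via uRu]
5. not Box not p3, v   [neg-Box-rule on 3: fresh world v, uRv]
6. not p3, v   [Box-rule on 2 via uRv]
7. p3, w   [neg-Box-rule on 5: fresh world w, vRw]
Accessibility: uRu, uRv, vRu, vRv, vRw, wRv, wRw
The negation has an open branch (countermodel exists).

Invalid (countermodel exists)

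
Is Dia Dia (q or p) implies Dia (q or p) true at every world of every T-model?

Invalid (countermodel exists)

Tableau for the negation not (Dia Dia (q or p) implies Dia (q or p)):
1. not (Dia Dia (q or p) implies Dia (q or p)), u
2. Dia Dia (q or p), u   [neg-implies-rule on 1]
3. not Dia (q or p), u   [neg-implies-rule on 1]
4. not (q or p), u   [neg-Dia-rule on 3 via uRu]
5. not q, u   [neg-or-rule on 4]
6. not p, u   [neg-or-rule on 4]
7. Dia (q or p), v   [Dia-rule on 2: fresh world v, uRv]
8. not (q or p), v   [neg-Dia-rule on 3 via uRv]
9. not q, v   [neg-or-rule on 8]
10. not p, v   [neg-or-rule on 8]
11. q or p, w   [Dia-rule on 7: fresh world w, vRw]
12. p, w   [or-rule on 11 (branches; this branch)]
Accessibility: uRu, uRv, vRv, vRw, wRw
The negation has an open branch (countermodel exists).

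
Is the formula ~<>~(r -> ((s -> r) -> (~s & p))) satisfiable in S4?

1. ~<>~(r -> ((s -> r) -> (~s & p))), u
2. r -> ((s -> r) -> (~s & p)), u
3. (s -> r) -> (~s & p), u
4. ~s & p, u
5. ~s, u
6. p, u
Accessibility: uRu

Satisfiable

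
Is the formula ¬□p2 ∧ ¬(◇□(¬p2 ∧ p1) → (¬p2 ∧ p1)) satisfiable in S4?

Satisfiable (open branch found)

1. ¬□p2 ∧ ¬(◇□(¬p2 ∧ p1) → (¬p2 ∧ p1)), 0
2. ¬□p2, 0
3. ¬(◇□(¬p2 ∧ p1) → (¬p2 ∧ p1)), 0
4. ◇□(¬p2 ∧ p1), 0
5. ¬(¬p2 ∧ p1), 0
6. ¬p1, 0
7. ¬p2, 1
8. □(¬p2 ∧ p1), 2
9. ¬p2 ∧ p1, 2
10. ¬p2, 2
11. p1, 2
Accessibility: 0R0, 0R1, 0R2, 1R1, 2R2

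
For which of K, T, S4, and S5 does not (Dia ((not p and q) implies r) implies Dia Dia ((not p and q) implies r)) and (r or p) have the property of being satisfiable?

T-tableau for the formula:
1. not (Dia ((not p and q) implies r) implies Dia Dia ((not p and q) implies r)) and (r or p), u
2. not (Dia ((not p and q) implies r) implies Dia Dia ((not p and q) implies r)), u   [and-rule on 1]
3. r or p, u   [and-rule on 1]
4. Dia ((not p and q) implies r), u   [neg-implies-rule on 2]
5. not Dia Dia ((not p and q) implies r), u   [neg-implies-rule on 2]
6. not Dia ((not p and q) implies r), u   [neg-Dia-rule on 5 via uRu]
7. not ((not p and q) implies r), u   [neg-Dia-rule on 6 via uRu]
8. not p and q, u   [neg-implies-rule on 7]
9. not r, u   [neg-implies-rule on 7]
10. not p, u   [and-rule on 8]
11. q, u   [and-rule on 8]
12. p, u   [or-rule on 3 (branches; this branch)]
Accessibility: uRu
Branch closes: p and not p both at u.
Every branch closes (one shown): unsatisfiable in T, hence also in S4, S5 (every S4/S5-frame is a T-frame).
K-tableau for the formula:
1. not (Dia ((not p and q) implies r) implies Dia Dia ((not p and q) implies r)) and (r or p), u
2. not (Dia ((not p and q) implies r) implies Dia Dia ((not p and q) implies r)), u   [and-rule on 1]
3. r or p, u   [and-rule on 1]
4. Dia ((not p and q) implies r), u   [neg-implies-rule on 2]
5. not Dia Dia ((not p and q) implies r), u   [neg-implies-rule on 2]
6. p, u   [or-rule on 3 (branches; this branch)]
7. (not p and q) implies r, v   [Dia-rule on 4: fresh world v, uRv]
8. not Dia ((not p and q) implies r), v   [neg-Dia-rule on 5 via uRv]
9. r, v   [implies-rule on 7 (branches; this branch)]
Accessibility: uRv
Complete open branch: satisfiable in K.

K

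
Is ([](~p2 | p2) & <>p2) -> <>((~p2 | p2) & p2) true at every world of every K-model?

Tableau for the negation ~(([](~p2 | p2) & <>p2) -> <>((~p2 | p2) & p2)):
1. ~(([](~p2 | p2) & <>p2) -> <>((~p2 | p2) & p2)), u
2. [](~p2 | p2) & <>p2, u   [~->-rule on 1]
3. ~<>((~p2 | p2) & p2), u   [~->-rule on 1]
4. [](~p2 | p2), u   [&-rule on 2]
5. <>p2, u   [&-rule on 2]
6. p2, v   [<>-rule on 5: fresh world v, uRv]
7. ~((~p2 | p2) & p2), v   [~<>-rule on 3 via uRv]
8. ~p2 | p2, v   [[]-rule on 4 via uRv]
9. ~(~p2 | p2), v   [~&-rule on 7 (branches; this branch)]
10. ~p2, v   [~|-rule on 9]
Accessibility: uRv
Branch closes: p2 and ~p2 both at v.
Every branch of the negation's tableau closes; the branch above is one of them.

Valid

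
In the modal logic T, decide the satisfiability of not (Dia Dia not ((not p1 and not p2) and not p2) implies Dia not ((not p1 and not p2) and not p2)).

Satisfiable (open branch found)

1. not (Dia Dia not ((not p1 and not p2) and not p2) implies Dia not ((not p1 and not p2) and not p2)), w0
2. Dia Dia not ((not p1 and not p2) and not p2), w0
3. not Dia not ((not p1 and not p2) and not p2), w0
4. (not p1 and not p2) and not p2, w0
5. not p1 and not p2, w0
6. not p2, w0
7. not p1, w0
8. Dia not ((not p1 and not p2) and not p2), w1
9. (not p1 and not p2) and not p2, w1
10. not p1 and not p2, w1
11. not p2, w1
12. not p1, w1
13. not ((not p1 and not p2) and not p2), w2
14. p2, w2
Accessibility: w0Rw0, w0Rw1, w1Rw1, w1Rw2, w2Rw2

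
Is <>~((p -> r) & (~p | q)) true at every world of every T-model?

Tableau for the negation ~<>~((p -> r) & (~p | q)):
1. ~<>~((p -> r) & (~p | q)), w0
2. (p -> r) & (~p | q), w0
3. p -> r, w0
4. ~p | q, w0
5. r, w0
6. q, w0
Accessibility: w0Rw0
The negation has an open branch (countermodel exists).

No, not valid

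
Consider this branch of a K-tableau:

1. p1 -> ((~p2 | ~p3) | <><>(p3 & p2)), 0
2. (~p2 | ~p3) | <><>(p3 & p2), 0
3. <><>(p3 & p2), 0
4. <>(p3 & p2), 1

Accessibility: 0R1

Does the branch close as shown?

No, open

No world carries both an atom and its negation.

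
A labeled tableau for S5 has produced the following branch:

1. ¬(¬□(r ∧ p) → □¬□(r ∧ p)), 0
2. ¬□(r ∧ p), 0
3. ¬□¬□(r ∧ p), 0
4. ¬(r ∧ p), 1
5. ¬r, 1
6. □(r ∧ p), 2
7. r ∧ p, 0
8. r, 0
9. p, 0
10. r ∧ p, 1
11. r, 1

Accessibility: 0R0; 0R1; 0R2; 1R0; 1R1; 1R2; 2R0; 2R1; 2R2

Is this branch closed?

Closed

Both r and ¬r appear at 1.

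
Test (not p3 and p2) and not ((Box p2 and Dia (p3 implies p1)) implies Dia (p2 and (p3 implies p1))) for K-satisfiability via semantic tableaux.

1. (not p3 and p2) and not ((Box p2 and Dia (p3 implies p1)) implies Dia (p2 and (p3 implies p1))), w0
2. not p3 and p2, w0
3. not ((Box p2 and Dia (p3 implies p1)) implies Dia (p2 and (p3 implies p1))), w0
4. not p3, w0
5. p2, w0
6. Box p2 and Dia (p3 implies p1), w0
7. not Dia (p2 and (p3 implies p1)), w0
8. Box p2, w0
9. Dia (p3 implies p1), w0
10. p3 implies p1, w1
11. not (p2 and (p3 implies p1)), w1
12. p2, w1
13. p1, w1
14. not (p3 implies p1), w1
15. p3, w1
16. not p1, w1
Accessibility: w0Rw1
Branch closes: p1 and not p1 both at w1.
All branches of the tableau close; one closing branch shown above.

Unsatisfiable (every branch closes)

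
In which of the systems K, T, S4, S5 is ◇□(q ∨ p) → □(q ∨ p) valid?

S4-tableau for the negation ¬(◇□(q ∨ p) → □(q ∨ p)):
1. ¬(◇□(q ∨ p) → □(q ∨ p)), w0
2. ◇□(q ∨ p), w0
3. ¬□(q ∨ p), w0
4. □(q ∨ p), w1
5. q ∨ p, w1
6. p, w1
7. ¬(q ∨ p), w2
8. ¬q, w2
9. ¬p, w2
Accessibility: w0Rw0, w0Rw1, w0Rw2, w1Rw1, w2Rw2
Complete open branch: countermodel on an S4-frame, so not valid in S4, nor in K, T (the same frame is also a K-frame and a T-frame).
S5-tableau for the negation ¬(◇□(q ∨ p) → □(q ∨ p)):
1. ¬(◇□(q ∨ p) → □(q ∨ p)), w0
2. ◇□(q ∨ p), w0
3. ¬□(q ∨ p), w0
4. □(q ∨ p), w1
5. q ∨ p, w0
6. q ∨ p, w1
7. p, w0
8. p, w1
9. ¬(q ∨ p), w2
10. ¬q, w2
11. ¬p, w2
12. q ∨ p, w2
13. p, w2
Accessibility: w0Rw0, w0Rw1, w0Rw2, w1Rw0, w1Rw1, w1Rw2, w2Rw0, w2Rw1, w2Rw2
Branch closes: p and ¬p both at w2.
Every branch closes (one shown): valid in S5.

S5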